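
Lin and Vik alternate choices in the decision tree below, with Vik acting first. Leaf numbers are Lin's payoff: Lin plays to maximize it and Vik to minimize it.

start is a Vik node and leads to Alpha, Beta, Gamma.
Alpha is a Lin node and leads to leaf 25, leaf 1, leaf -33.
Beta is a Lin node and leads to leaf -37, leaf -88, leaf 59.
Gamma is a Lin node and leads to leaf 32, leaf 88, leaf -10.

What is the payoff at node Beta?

59

Beta (Lin): max(-37, -88, 59) = 59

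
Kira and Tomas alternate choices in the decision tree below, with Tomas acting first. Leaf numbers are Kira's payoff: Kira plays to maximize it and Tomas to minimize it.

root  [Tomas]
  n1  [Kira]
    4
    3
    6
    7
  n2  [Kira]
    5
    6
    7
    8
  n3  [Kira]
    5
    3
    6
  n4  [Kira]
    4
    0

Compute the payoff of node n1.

n1 (Kira): max(4, 3, 6, 7) = 7

7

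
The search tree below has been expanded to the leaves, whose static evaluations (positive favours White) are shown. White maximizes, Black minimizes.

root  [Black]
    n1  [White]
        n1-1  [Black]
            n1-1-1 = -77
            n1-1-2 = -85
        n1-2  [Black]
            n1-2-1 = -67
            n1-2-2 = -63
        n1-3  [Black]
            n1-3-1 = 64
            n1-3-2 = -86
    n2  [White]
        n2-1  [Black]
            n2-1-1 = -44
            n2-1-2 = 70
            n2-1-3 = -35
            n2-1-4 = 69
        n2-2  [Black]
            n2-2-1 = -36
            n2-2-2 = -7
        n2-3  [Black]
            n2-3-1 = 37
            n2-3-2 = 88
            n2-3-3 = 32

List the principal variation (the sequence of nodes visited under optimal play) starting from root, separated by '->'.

root -> n1 -> n1-2 -> n1-2-1

n1-1 (Black): min(-77, -85) = -85
n1-2 (Black): min(-67, -63) = -67
n1-3 (Black): min(64, -86) = -86
n1 (White): max(-85, -67, -86) = -67
n2-1 (Black): min(-44, 70, -35, 69) = -44
n2-2 (Black): min(-36, -7) = -36
n2-3 (Black): min(37, 88, 32) = 32
n2 (White): max(-44, -36, 32) = 32
root (Black): min(-67, 32) = -67
At root, Black picks n1 (lowest: -67).
At n1, White picks n1-2 (highest: -67).
At n1-2, Black picks n1-2-1 (lowest: -67).
Terminal value -67.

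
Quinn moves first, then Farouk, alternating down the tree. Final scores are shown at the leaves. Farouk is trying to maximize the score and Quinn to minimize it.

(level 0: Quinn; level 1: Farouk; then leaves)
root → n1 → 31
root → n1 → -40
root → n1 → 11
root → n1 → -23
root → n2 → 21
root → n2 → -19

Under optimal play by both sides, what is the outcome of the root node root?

n1 (Farouk): max(31, -40, 11, -23) = 31
n2 (Farouk): max(21, -19) = 21
root (Quinn): min(31, 21) = 21

21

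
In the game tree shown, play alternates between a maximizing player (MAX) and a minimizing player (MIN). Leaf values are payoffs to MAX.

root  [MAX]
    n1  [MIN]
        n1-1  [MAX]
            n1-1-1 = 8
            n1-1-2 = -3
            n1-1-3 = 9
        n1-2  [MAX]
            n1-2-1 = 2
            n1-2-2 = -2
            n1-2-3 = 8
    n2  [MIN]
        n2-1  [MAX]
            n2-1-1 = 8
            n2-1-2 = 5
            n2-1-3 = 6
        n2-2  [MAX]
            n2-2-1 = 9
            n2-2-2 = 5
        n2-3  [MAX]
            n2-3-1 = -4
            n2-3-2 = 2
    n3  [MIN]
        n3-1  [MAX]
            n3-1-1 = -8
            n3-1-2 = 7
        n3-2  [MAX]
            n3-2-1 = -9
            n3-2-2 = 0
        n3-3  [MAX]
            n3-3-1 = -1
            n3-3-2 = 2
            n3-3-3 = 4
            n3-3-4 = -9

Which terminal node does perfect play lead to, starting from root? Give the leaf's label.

n1-2-3

n1-1 (MAX): max(8, -3, 9) = 9
n1-2 (MAX): max(2, -2, 8) = 8
n1 (MIN): min(9, 8) = 8
n2-1 (MAX): max(8, 5, 6) = 8
n2-2 (MAX): max(9, 5) = 9
n2-3 (MAX): max(-4, 2) = 2
n2 (MIN): min(8, 9, 2) = 2
n3-1 (MAX): max(-8, 7) = 7
n3-2 (MAX): max(-9, 0) = 0
n3-3 (MAX): max(-1, 2, 4, -9) = 4
n3 (MIN): min(7, 0, 4) = 0
root (MAX): max(8, 2, 0) = 8
At root, MAX picks n1 (highest: 8).
At n1, MIN picks n1-2 (lowest: 8).
At n1-2, MAX picks n1-2-3 (highest: 8).
Terminal value 8.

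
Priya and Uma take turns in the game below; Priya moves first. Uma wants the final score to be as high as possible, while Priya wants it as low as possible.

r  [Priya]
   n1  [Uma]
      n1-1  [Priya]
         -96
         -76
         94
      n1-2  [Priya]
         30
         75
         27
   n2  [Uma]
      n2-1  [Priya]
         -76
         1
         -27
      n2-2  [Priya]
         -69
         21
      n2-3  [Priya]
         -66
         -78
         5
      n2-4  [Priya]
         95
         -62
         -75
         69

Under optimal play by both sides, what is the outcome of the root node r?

-69

n1-1 (Priya): min(-96, -76, 94) = -96
n1-2 (Priya): min(30, 75, 27) = 27
n1 (Uma): max(-96, 27) = 27
n2-1 (Priya): min(-76, 1, -27) = -76
n2-2 (Priya): min(-69, 21) = -69
n2-3 (Priya): min(-66, -78, 5) = -78
n2-4 (Priya): min(95, -62, -75, 69) = -75
n2 (Uma): max(-76, -69, -78, -75) = -69
r (Priya): min(27, -69) = -69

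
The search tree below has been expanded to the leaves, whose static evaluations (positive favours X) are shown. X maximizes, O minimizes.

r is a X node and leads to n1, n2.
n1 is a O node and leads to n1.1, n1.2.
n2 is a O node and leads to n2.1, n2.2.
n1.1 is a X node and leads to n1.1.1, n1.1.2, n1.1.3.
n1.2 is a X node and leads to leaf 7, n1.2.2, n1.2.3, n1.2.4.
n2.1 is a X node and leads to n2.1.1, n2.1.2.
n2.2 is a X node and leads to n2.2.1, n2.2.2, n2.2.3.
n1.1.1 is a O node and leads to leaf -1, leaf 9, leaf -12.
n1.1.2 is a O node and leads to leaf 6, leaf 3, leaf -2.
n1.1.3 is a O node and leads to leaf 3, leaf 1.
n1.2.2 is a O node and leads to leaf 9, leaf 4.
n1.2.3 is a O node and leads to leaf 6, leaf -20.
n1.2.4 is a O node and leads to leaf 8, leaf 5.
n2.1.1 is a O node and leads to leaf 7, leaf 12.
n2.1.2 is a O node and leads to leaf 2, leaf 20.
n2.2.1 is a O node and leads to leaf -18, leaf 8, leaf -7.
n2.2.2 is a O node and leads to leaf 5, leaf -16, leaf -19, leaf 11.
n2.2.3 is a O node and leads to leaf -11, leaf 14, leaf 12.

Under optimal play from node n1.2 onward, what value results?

n1.2.2 (O): min(9, 4) = 4
n1.2.3 (O): min(6, -20) = -20
n1.2.4 (O): min(8, 5) = 5
n1.2 (X): max(7, 4, -20, 5) = 7

7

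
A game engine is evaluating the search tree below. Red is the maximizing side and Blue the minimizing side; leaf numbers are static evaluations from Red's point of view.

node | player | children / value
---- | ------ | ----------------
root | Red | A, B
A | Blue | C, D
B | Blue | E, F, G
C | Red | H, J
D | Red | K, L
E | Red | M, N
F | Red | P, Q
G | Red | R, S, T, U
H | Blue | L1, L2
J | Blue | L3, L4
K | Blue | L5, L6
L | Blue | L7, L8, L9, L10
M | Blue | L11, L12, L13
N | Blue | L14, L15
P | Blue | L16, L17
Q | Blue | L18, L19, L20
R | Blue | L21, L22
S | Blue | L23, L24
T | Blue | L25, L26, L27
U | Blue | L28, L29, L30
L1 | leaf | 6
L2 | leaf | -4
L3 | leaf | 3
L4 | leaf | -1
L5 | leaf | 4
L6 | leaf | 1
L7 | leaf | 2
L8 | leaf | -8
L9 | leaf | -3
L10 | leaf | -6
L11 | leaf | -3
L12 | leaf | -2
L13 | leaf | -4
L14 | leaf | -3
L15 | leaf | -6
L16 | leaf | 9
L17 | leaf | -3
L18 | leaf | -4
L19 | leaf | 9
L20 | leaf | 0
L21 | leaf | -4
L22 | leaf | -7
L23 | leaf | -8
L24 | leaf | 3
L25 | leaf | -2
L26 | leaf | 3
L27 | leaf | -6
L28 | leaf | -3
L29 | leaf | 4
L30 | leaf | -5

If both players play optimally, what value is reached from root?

-1

H (Blue): min(6, -4) = -4
J (Blue): min(3, -1) = -1
C (Red): max(-4, -1) = -1
K (Blue): min(4, 1) = 1
L (Blue): min(2, -8, -3, -6) = -8
D (Red): max(1, -8) = 1
A (Blue): min(-1, 1) = -1
M (Blue): min(-3, -2, -4) = -4
N (Blue): min(-3, -6) = -6
E (Red): max(-4, -6) = -4
P (Blue): min(9, -3) = -3
Q (Blue): min(-4, 9, 0) = -4
F (Red): max(-3, -4) = -3
R (Blue): min(-4, -7) = -7
S (Blue): min(-8, 3) = -8
T (Blue): min(-2, 3, -6) = -6
U (Blue): min(-3, 4, -5) = -5
G (Red): max(-7, -8, -6, -5) = -5
B (Blue): min(-4, -3, -5) = -5
root (Red): max(-1, -5) = -1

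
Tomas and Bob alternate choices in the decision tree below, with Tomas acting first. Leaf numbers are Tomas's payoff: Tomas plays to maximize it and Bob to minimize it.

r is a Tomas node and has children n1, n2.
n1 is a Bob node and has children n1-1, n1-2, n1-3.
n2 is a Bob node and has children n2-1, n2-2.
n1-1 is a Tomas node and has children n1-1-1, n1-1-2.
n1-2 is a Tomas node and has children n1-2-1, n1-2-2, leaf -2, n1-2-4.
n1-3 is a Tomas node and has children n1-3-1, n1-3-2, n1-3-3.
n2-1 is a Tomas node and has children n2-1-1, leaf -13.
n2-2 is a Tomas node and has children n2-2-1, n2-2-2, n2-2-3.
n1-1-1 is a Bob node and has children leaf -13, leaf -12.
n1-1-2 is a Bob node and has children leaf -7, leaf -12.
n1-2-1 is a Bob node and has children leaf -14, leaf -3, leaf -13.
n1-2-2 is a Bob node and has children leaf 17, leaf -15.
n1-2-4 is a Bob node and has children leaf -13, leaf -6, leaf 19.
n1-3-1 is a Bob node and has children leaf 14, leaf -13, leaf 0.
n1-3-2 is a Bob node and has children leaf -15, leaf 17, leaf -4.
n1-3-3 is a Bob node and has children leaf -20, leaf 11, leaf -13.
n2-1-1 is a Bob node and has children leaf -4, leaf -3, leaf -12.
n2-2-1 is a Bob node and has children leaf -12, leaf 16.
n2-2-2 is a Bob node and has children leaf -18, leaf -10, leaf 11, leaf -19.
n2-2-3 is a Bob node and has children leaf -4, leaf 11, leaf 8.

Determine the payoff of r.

-12

n1-1-1 (Bob): min(-13, -12) = -13
n1-1-2 (Bob): min(-7, -12) = -12
n1-1 (Tomas): max(-13, -12) = -12
n1-2-1 (Bob): min(-14, -3, -13) = -14
n1-2-2 (Bob): min(17, -15) = -15
n1-2-4 (Bob): min(-13, -6, 19) = -13
n1-2 (Tomas): max(-14, -15, -2, -13) = -2
n1-3-1 (Bob): min(14, -13, 0) = -13
n1-3-2 (Bob): min(-15, 17, -4) = -15
n1-3-3 (Bob): min(-20, 11, -13) = -20
n1-3 (Tomas): max(-13, -15, -20) = -13
n1 (Bob): min(-12, -2, -13) = -13
n2-1-1 (Bob): min(-4, -3, -12) = -12
n2-1 (Tomas): max(-12, -13) = -12
n2-2-1 (Bob): min(-12, 16) = -12
n2-2-2 (Bob): min(-18, -10, 11, -19) = -19
n2-2-3 (Bob): min(-4, 11, 8) = -4
n2-2 (Tomas): max(-12, -19, -4) = -4
n2 (Bob): min(-12, -4) = -12
r (Tomas): max(-13, -12) = -12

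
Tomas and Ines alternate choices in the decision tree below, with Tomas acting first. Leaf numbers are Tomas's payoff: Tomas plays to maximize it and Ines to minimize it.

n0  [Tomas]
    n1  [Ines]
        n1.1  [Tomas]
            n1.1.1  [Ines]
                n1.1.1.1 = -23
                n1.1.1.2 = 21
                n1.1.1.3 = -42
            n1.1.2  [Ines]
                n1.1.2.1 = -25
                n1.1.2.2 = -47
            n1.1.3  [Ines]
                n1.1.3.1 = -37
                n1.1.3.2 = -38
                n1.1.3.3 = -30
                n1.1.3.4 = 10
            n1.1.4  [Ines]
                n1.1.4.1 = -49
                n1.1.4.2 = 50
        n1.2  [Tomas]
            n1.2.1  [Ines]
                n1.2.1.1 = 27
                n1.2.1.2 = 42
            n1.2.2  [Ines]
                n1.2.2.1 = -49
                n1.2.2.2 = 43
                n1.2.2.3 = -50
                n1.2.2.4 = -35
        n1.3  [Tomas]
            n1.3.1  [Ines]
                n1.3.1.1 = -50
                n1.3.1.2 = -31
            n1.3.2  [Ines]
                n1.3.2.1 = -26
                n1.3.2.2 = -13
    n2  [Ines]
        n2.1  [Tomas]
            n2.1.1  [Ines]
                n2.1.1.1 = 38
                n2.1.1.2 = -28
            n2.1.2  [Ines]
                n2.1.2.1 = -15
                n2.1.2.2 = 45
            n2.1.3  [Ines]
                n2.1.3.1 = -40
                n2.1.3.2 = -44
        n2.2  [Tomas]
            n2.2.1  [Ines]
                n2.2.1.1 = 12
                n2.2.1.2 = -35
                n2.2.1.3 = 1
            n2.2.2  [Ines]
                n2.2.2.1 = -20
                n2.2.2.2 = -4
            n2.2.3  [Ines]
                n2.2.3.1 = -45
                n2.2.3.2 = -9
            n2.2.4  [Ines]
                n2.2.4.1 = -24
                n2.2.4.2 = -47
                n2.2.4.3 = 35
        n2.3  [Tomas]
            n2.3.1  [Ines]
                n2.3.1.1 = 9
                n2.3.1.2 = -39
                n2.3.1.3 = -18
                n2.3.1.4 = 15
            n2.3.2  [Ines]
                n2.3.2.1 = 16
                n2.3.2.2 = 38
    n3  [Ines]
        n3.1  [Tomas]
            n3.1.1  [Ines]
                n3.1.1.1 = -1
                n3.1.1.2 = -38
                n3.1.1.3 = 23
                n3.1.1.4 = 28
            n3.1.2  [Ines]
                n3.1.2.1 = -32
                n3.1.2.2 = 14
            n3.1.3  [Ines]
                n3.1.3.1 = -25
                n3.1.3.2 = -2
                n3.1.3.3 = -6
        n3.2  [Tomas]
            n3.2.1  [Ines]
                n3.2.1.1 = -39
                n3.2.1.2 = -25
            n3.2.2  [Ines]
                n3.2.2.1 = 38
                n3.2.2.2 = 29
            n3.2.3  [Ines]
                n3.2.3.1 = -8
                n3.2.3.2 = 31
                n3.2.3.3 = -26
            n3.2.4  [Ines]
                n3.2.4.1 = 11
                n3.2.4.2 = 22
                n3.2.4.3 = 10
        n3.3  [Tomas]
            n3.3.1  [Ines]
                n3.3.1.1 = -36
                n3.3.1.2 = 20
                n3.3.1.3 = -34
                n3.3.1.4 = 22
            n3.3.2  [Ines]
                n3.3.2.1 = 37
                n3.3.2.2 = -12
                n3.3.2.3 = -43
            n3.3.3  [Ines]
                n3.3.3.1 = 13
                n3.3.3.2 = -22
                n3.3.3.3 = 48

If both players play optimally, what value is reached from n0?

-20

n1.1.1 (Ines): min(-23, 21, -42) = -42
n1.1.2 (Ines): min(-25, -47) = -47
n1.1.3 (Ines): min(-37, -38, -30, 10) = -38
n1.1.4 (Ines): min(-49, 50) = -49
n1.1 (Tomas): max(-42, -47, -38, -49) = -38
n1.2.1 (Ines): min(27, 42) = 27
n1.2.2 (Ines): min(-49, 43, -50, -35) = -50
n1.2 (Tomas): max(27, -50) = 27
n1.3.1 (Ines): min(-50, -31) = -50
n1.3.2 (Ines): min(-26, -13) = -26
n1.3 (Tomas): max(-50, -26) = -26
n1 (Ines): min(-38, 27, -26) = -38
n2.1.1 (Ines): min(38, -28) = -28
n2.1.2 (Ines): min(-15, 45) = -15
n2.1.3 (Ines): min(-40, -44) = -44
n2.1 (Tomas): max(-28, -15, -44) = -15
n2.2.1 (Ines): min(12, -35, 1) = -35
n2.2.2 (Ines): min(-20, -4) = -20
n2.2.3 (Ines): min(-45, -9) = -45
n2.2.4 (Ines): min(-24, -47, 35) = -47
n2.2 (Tomas): max(-35, -20, -45, -47) = -20
n2.3.1 (Ines): min(9, -39, -18, 15) = -39
n2.3.2 (Ines): min(16, 38) = 16
n2.3 (Tomas): max(-39, 16) = 16
n2 (Ines): min(-15, -20, 16) = -20
n3.1.1 (Ines): min(-1, -38, 23, 28) = -38
n3.1.2 (Ines): min(-32, 14) = -32
n3.1.3 (Ines): min(-25, -2, -6) = -25
n3.1 (Tomas): max(-38, -32, -25) = -25
n3.2.1 (Ines): min(-39, -25) = -39
n3.2.2 (Ines): min(38, 29) = 29
n3.2.3 (Ines): min(-8, 31, -26) = -26
n3.2.4 (Ines): min(11, 22, 10) = 10
n3.2 (Tomas): max(-39, 29, -26, 10) = 29
n3.3.1 (Ines): min(-36, 20, -34, 22) = -36
n3.3.2 (Ines): min(37, -12, -43) = -43
n3.3.3 (Ines): min(13, -22, 48) = -22
n3.3 (Tomas): max(-36, -43, -22) = -22
n3 (Ines): min(-25, 29, -22) = -25
n0 (Tomas): max(-38, -20, -25) = -20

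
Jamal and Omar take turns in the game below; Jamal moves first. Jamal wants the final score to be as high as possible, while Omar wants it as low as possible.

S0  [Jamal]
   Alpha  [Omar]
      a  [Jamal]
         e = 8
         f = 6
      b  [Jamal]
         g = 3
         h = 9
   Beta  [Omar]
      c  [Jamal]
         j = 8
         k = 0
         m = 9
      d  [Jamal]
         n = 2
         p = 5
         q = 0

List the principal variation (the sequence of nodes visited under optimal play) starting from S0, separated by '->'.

S0 -> Alpha -> a -> e

a (Jamal): max(8, 6) = 8
b (Jamal): max(3, 9) = 9
Alpha (Omar): min(8, 9) = 8
c (Jamal): max(8, 0, 9) = 9
d (Jamal): max(2, 5, 0) = 5
Beta (Omar): min(9, 5) = 5
S0 (Jamal): max(8, 5) = 8
At S0, Jamal picks Alpha (highest: 8).
At Alpha, Omar picks a (lowest: 8).
At a, Jamal picks e (highest: 8).
Terminal value 8.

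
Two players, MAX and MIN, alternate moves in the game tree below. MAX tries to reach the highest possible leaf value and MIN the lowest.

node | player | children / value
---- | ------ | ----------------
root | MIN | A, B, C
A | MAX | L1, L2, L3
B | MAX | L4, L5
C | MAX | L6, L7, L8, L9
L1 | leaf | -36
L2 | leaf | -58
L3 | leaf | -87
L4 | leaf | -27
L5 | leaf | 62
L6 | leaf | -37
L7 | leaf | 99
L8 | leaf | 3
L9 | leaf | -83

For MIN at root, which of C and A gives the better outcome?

A

C (MAX): max(-37, 99, 3, -83) = 99
A (MAX): max(-36, -58, -87) = -36
MIN prefers the lower value; C=99, A=-36. A is better since -36 < 99.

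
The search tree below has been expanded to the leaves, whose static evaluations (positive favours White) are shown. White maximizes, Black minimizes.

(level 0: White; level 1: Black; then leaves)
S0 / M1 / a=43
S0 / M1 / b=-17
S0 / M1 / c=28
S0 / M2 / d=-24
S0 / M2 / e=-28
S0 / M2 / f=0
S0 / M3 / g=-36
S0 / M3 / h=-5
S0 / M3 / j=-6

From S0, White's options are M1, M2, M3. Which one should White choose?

M1

M1 (Black): min(43, -17, 28) = -17
M2 (Black): min(-24, -28, 0) = -28
M3 (Black): min(-36, -5, -6) = -36
S0 (White): max(-17, -28, -36) = -17
White at S0 wants the highest of {M1=-17, M2=-28, M3=-36}, so chooses M1.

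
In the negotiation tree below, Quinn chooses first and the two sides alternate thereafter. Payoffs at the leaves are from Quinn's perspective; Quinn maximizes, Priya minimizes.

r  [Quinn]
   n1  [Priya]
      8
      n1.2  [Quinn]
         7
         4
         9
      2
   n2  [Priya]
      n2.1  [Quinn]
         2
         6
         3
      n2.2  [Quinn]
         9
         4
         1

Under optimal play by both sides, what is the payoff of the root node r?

6

n1.2 (Quinn): max(7, 4, 9) = 9
n1 (Priya): min(8, 9, 2) = 2
n2.1 (Quinn): max(2, 6, 3) = 6
n2.2 (Quinn): max(9, 4, 1) = 9
n2 (Priya): min(6, 9) = 6
r (Quinn): max(2, 6) = 6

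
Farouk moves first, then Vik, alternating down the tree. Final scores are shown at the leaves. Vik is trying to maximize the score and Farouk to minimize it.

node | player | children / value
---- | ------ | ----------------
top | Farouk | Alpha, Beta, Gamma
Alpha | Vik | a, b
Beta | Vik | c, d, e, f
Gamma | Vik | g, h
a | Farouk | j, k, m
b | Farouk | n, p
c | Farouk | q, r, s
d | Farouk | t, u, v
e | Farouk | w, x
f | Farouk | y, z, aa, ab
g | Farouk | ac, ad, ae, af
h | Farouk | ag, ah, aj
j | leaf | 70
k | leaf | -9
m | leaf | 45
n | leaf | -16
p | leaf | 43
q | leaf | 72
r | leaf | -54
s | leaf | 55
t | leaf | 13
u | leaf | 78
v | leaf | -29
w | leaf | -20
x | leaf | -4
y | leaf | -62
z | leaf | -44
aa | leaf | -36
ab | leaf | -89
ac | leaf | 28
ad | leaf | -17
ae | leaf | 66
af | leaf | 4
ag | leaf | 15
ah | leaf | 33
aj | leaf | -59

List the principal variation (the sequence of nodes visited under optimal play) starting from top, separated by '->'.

top -> Beta -> e -> w

a (Farouk): min(70, -9, 45) = -9
b (Farouk): min(-16, 43) = -16
Alpha (Vik): max(-9, -16) = -9
c (Farouk): min(72, -54, 55) = -54
d (Farouk): min(13, 78, -29) = -29
e (Farouk): min(-20, -4) = -20
f (Farouk): min(-62, -44, -36, -89) = -89
Beta (Vik): max(-54, -29, -20, -89) = -20
g (Farouk): min(28, -17, 66, 4) = -17
h (Farouk): min(15, 33, -59) = -59
Gamma (Vik): max(-17, -59) = -17
top (Farouk): min(-9, -20, -17) = -20
At top, Farouk picks Beta (lowest: -20).
At Beta, Vik picks e (highest: -20).
At e, Farouk picks w (lowest: -20).
Terminal value -20.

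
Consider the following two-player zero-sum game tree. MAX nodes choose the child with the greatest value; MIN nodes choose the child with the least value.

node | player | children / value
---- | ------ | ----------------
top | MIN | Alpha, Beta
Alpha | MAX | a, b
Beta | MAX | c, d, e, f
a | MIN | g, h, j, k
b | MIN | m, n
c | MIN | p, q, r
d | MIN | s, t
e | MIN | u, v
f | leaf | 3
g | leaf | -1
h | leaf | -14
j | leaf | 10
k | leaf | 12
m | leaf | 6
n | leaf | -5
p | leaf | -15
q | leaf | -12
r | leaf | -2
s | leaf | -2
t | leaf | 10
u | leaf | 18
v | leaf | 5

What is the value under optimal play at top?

-5

a (MIN): min(-1, -14, 10, 12) = -14
b (MIN): min(6, -5) = -5
Alpha (MAX): max(-14, -5) = -5
c (MIN): min(-15, -12, -2) = -15
d (MIN): min(-2, 10) = -2
e (MIN): min(18, 5) = 5
Beta (MAX): max(-15, -2, 5, 3) = 5
top (MIN): min(-5, 5) = -5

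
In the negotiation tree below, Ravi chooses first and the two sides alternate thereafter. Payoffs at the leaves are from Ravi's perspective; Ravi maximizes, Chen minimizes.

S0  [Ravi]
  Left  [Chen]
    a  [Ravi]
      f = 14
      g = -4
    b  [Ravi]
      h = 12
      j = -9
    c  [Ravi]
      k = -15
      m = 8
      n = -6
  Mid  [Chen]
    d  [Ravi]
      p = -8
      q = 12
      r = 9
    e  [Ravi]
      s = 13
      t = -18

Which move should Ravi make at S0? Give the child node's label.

Mid

a (Ravi): max(14, -4) = 14
b (Ravi): max(12, -9) = 12
c (Ravi): max(-15, 8, -6) = 8
Left (Chen): min(14, 12, 8) = 8
d (Ravi): max(-8, 12, 9) = 12
e (Ravi): max(13, -18) = 13
Mid (Chen): min(12, 13) = 12
S0 (Ravi): max(8, 12) = 12
Ravi at S0 wants the highest of {Left=8, Mid=12}, so chooses Mid.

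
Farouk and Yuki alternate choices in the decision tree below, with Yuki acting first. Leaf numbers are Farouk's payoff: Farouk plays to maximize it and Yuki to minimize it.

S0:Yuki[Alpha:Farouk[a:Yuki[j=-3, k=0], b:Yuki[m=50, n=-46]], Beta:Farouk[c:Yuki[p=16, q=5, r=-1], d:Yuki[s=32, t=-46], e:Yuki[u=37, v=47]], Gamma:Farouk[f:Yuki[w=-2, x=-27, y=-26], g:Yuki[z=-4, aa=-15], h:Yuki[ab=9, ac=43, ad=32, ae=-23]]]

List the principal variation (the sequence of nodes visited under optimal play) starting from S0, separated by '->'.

S0 -> Gamma -> g -> aa

a (Yuki): min(-3, 0) = -3
b (Yuki): min(50, -46) = -46
Alpha (Farouk): max(-3, -46) = -3
c (Yuki): min(16, 5, -1) = -1
d (Yuki): min(32, -46) = -46
e (Yuki): min(37, 47) = 37
Beta (Farouk): max(-1, -46, 37) = 37
f (Yuki): min(-2, -27, -26) = -27
g (Yuki): min(-4, -15) = -15
h (Yuki): min(9, 43, 32, -23) = -23
Gamma (Farouk): max(-27, -15, -23) = -15
S0 (Yuki): min(-3, 37, -15) = -15
At S0, Yuki picks Gamma (lowest: -15).
At Gamma, Farouk picks g (highest: -15).
At g, Yuki picks aa (lowest: -15).
Terminal value -15.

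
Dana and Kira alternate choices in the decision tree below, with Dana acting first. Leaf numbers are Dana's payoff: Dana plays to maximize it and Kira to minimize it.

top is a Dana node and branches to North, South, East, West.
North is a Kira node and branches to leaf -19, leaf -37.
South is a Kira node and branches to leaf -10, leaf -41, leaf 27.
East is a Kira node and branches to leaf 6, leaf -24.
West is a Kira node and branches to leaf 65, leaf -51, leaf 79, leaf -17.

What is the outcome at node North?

-37

North (Kira): min(-19, -37) = -37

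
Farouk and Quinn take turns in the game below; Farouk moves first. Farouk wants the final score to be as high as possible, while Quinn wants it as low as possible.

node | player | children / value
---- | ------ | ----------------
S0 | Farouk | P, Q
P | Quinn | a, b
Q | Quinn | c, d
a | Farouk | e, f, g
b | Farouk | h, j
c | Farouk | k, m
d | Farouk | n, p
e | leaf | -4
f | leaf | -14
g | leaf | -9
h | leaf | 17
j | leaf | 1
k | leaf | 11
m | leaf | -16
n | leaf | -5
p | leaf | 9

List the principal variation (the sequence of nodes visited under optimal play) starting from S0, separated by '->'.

a (Farouk): max(-4, -14, -9) = -4
b (Farouk): max(17, 1) = 17
P (Quinn): min(-4, 17) = -4
c (Farouk): max(11, -16) = 11
d (Farouk): max(-5, 9) = 9
Q (Quinn): min(11, 9) = 9
S0 (Farouk): max(-4, 9) = 9
At S0, Farouk picks Q (highest: 9).
At Q, Quinn picks d (lowest: 9).
At d, Farouk picks p (highest: 9).
Terminal value 9.

S0 -> Q -> d -> p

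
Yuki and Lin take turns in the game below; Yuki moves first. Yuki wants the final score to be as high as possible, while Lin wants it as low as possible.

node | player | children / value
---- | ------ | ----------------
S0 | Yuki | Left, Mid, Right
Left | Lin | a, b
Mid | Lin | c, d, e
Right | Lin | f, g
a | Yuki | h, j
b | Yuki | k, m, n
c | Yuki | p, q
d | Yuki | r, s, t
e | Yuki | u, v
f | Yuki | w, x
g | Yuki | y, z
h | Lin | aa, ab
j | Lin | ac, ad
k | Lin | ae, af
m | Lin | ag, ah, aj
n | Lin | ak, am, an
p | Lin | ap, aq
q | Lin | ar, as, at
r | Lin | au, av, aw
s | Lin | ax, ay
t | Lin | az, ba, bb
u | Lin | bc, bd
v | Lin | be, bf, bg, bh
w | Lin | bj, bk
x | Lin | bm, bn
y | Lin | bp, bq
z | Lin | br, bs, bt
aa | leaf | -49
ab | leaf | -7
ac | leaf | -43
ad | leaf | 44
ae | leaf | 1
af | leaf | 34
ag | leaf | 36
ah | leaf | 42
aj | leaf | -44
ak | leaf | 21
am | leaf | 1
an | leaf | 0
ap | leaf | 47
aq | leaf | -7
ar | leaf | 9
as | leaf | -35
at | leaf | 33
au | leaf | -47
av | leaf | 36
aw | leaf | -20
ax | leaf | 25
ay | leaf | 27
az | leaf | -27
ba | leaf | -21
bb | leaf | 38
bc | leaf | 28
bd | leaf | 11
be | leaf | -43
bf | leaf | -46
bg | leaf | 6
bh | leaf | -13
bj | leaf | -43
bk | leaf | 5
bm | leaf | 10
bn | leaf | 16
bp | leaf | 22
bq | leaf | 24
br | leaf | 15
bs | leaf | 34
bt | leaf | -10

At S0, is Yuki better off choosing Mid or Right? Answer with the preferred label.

p (Lin): min(47, -7) = -7
q (Lin): min(9, -35, 33) = -35
c (Yuki): max(-7, -35) = -7
r (Lin): min(-47, 36, -20) = -47
s (Lin): min(25, 27) = 25
t (Lin): min(-27, -21, 38) = -27
d (Yuki): max(-47, 25, -27) = 25
u (Lin): min(28, 11) = 11
v (Lin): min(-43, -46, 6, -13) = -46
e (Yuki): max(11, -46) = 11
Mid (Lin): min(-7, 25, 11) = -7
w (Lin): min(-43, 5) = -43
x (Lin): min(10, 16) = 10
f (Yuki): max(-43, 10) = 10
y (Lin): min(22, 24) = 22
z (Lin): min(15, 34, -10) = -10
g (Yuki): max(22, -10) = 22
Right (Lin): min(10, 22) = 10
Yuki prefers the higher value; Mid=-7, Right=10. Right is better since 10 > -7.

Right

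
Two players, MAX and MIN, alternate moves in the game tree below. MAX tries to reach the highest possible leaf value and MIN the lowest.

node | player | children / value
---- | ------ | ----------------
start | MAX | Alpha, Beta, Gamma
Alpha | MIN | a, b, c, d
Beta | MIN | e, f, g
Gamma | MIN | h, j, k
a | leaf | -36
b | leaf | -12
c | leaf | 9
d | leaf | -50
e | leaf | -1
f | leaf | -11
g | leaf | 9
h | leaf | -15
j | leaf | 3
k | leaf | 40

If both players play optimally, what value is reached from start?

-11

Alpha (MIN): min(-36, -12, 9, -50) = -50
Beta (MIN): min(-1, -11, 9) = -11
Gamma (MIN): min(-15, 3, 40) = -15
start (MAX): max(-50, -11, -15) = -11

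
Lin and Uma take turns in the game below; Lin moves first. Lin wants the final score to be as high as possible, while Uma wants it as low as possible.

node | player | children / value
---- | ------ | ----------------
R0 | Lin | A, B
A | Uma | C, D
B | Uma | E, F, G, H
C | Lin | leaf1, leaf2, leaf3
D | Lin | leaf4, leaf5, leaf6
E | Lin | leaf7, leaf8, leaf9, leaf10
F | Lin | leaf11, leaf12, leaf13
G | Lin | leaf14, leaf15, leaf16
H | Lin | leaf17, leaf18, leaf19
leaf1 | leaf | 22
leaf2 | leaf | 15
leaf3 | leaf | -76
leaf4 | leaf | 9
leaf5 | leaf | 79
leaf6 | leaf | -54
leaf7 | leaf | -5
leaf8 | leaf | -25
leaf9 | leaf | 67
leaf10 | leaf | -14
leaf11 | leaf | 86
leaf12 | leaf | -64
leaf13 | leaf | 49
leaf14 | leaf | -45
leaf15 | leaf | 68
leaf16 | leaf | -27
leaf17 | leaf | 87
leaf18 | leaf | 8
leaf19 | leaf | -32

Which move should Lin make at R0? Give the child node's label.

B

C (Lin): max(22, 15, -76) = 22
D (Lin): max(9, 79, -54) = 79
A (Uma): min(22, 79) = 22
E (Lin): max(-5, -25, 67, -14) = 67
F (Lin): max(86, -64, 49) = 86
G (Lin): max(-45, 68, -27) = 68
H (Lin): max(87, 8, -32) = 87
B (Uma): min(67, 86, 68, 87) = 67
R0 (Lin): max(22, 67) = 67
Lin at R0 wants the highest of {A=22, B=67}, so chooses B.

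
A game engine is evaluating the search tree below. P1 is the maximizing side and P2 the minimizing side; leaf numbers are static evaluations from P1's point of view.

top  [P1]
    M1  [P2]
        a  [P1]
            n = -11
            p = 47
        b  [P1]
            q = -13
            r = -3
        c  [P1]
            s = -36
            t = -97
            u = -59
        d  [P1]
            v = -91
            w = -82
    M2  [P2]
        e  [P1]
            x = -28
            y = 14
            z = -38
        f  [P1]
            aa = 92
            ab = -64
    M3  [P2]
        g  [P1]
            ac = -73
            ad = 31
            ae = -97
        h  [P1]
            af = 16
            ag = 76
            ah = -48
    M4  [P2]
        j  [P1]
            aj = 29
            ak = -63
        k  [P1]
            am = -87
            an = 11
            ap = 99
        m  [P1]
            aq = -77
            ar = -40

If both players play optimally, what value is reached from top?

a (P1): max(-11, 47) = 47
b (P1): max(-13, -3) = -3
c (P1): max(-36, -97, -59) = -36
d (P1): max(-91, -82) = -82
M1 (P2): min(47, -3, -36, -82) = -82
e (P1): max(-28, 14, -38) = 14
f (P1): max(92, -64) = 92
M2 (P2): min(14, 92) = 14
g (P1): max(-73, 31, -97) = 31
h (P1): max(16, 76, -48) = 76
M3 (P2): min(31, 76) = 31
j (P1): max(29, -63) = 29
k (P1): max(-87, 11, 99) = 99
m (P1): max(-77, -40) = -40
M4 (P2): min(29, 99, -40) = -40
top (P1): max(-82, 14, 31, -40) = 31

31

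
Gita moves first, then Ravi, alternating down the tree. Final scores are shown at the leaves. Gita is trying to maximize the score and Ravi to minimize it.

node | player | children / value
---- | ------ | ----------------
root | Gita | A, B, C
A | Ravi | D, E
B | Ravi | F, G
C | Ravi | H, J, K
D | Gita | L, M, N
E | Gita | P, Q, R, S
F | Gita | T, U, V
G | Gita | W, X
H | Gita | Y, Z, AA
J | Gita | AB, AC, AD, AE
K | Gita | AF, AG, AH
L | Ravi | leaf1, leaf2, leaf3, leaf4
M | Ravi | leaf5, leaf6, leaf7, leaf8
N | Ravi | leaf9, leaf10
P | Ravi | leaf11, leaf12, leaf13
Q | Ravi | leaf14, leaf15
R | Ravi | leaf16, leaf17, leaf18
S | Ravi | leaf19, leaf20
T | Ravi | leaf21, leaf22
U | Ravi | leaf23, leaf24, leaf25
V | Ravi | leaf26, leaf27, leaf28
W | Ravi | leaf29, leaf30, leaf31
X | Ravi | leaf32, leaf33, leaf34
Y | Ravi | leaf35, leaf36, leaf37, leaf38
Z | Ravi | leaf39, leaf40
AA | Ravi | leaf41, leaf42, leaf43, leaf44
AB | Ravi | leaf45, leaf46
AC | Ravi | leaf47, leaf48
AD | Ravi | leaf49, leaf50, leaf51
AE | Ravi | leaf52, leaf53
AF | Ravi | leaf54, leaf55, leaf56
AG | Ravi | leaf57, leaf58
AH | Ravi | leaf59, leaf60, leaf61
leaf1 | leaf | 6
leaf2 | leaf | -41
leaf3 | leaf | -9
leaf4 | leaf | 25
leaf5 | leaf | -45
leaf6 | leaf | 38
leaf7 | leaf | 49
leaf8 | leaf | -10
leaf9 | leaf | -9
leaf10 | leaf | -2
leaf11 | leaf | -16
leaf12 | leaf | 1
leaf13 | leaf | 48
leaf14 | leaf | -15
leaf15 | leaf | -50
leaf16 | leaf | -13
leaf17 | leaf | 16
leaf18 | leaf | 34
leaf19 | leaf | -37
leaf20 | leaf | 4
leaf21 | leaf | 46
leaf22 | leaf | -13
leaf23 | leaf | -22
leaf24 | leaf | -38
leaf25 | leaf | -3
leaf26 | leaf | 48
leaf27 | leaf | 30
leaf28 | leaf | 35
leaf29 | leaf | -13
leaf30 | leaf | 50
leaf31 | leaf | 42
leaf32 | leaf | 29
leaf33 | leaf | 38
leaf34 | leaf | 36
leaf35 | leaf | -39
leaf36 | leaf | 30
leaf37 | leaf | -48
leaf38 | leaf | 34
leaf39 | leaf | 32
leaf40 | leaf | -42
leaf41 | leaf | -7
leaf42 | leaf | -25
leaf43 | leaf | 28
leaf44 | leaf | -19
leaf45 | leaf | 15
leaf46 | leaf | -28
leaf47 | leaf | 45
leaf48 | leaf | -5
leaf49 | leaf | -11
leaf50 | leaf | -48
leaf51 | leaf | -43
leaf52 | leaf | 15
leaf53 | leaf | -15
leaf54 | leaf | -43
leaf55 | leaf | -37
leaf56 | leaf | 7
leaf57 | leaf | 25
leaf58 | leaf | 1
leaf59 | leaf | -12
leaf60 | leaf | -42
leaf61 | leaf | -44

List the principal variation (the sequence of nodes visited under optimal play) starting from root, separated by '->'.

root -> B -> G -> X -> leaf32

L (Ravi): min(6, -41, -9, 25) = -41
M (Ravi): min(-45, 38, 49, -10) = -45
N (Ravi): min(-9, -2) = -9
D (Gita): max(-41, -45, -9) = -9
P (Ravi): min(-16, 1, 48) = -16
Q (Ravi): min(-15, -50) = -50
R (Ravi): min(-13, 16, 34) = -13
S (Ravi): min(-37, 4) = -37
E (Gita): max(-16, -50, -13, -37) = -13
A (Ravi): min(-9, -13) = -13
T (Ravi): min(46, -13) = -13
U (Ravi): min(-22, -38, -3) = -38
V (Ravi): min(48, 30, 35) = 30
F (Gita): max(-13, -38, 30) = 30
W (Ravi): min(-13, 50, 42) = -13
X (Ravi): min(29, 38, 36) = 29
G (Gita): max(-13, 29) = 29
B (Ravi): min(30, 29) = 29
Y (Ravi): min(-39, 30, -48, 34) = -48
Z (Ravi): min(32, -42) = -42
AA (Ravi): min(-7, -25, 28, -19) = -25
H (Gita): max(-48, -42, -25) = -25
AB (Ravi): min(15, -28) = -28
AC (Ravi): min(45, -5) = -5
AD (Ravi): min(-11, -48, -43) = -48
AE (Ravi): min(15, -15) = -15
J (Gita): max(-28, -5, -48, -15) = -5
AF (Ravi): min(-43, -37, 7) = -43
AG (Ravi): min(25, 1) = 1
AH (Ravi): min(-12, -42, -44) = -44
K (Gita): max(-43, 1, -44) = 1
C (Ravi): min(-25, -5, 1) = -25
root (Gita): max(-13, 29, -25) = 29
At root, Gita picks B (highest: 29).
At B, Ravi picks G (lowest: 29).
At G, Gita picks X (highest: 29).
At X, Ravi picks leaf32 (lowest: 29).
Terminal value 29.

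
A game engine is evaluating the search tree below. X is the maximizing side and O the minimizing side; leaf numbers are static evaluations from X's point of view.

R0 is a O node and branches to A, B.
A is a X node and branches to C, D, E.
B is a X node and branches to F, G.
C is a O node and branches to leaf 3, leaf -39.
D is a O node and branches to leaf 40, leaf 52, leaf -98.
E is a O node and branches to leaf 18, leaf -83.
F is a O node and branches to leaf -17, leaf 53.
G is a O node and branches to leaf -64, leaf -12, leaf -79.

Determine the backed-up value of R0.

-39

C (O): min(3, -39) = -39
D (O): min(40, 52, -98) = -98
E (O): min(18, -83) = -83
A (X): max(-39, -98, -83) = -39
F (O): min(-17, 53) = -17
G (O): min(-64, -12, -79) = -79
B (X): max(-17, -79) = -17
R0 (O): min(-39, -17) = -39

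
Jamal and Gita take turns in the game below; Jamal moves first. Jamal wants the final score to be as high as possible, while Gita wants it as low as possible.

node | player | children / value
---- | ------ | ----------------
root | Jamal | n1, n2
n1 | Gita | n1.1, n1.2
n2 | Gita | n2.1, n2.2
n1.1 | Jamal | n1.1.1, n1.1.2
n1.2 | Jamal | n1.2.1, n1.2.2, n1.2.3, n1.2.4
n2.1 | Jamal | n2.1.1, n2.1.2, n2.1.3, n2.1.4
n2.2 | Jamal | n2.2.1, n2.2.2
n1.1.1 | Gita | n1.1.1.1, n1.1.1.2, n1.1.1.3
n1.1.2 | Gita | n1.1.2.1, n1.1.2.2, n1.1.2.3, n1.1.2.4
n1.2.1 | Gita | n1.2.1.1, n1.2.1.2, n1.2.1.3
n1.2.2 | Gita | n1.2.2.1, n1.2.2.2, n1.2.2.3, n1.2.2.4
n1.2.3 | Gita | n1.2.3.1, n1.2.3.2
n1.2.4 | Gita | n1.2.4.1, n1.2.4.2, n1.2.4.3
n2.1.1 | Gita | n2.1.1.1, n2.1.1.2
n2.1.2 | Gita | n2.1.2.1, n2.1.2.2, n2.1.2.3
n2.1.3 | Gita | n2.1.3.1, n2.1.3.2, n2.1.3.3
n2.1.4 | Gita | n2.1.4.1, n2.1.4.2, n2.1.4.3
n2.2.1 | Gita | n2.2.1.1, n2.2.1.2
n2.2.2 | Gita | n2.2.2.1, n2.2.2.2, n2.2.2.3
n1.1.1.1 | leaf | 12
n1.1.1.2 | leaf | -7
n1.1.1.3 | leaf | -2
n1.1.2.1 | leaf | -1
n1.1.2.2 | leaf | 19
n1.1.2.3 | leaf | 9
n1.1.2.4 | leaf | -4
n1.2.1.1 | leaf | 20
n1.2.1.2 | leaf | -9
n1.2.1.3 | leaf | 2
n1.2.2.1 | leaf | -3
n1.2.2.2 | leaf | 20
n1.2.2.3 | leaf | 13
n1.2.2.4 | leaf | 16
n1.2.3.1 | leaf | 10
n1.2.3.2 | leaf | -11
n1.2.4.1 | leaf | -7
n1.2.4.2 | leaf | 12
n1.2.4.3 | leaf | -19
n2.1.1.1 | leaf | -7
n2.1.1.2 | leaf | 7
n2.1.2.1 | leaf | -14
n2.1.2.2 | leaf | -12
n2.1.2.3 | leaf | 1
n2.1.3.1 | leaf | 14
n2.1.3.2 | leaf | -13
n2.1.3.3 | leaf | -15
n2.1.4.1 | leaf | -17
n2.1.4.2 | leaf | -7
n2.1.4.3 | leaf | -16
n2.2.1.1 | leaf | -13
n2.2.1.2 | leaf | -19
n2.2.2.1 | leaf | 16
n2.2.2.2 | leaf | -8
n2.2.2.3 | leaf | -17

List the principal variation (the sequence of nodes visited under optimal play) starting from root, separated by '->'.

n1.1.1 (Gita): min(12, -7, -2) = -7
n1.1.2 (Gita): min(-1, 19, 9, -4) = -4
n1.1 (Jamal): max(-7, -4) = -4
n1.2.1 (Gita): min(20, -9, 2) = -9
n1.2.2 (Gita): min(-3, 20, 13, 16) = -3
n1.2.3 (Gita): min(10, -11) = -11
n1.2.4 (Gita): min(-7, 12, -19) = -19
n1.2 (Jamal): max(-9, -3, -11, -19) = -3
n1 (Gita): min(-4, -3) = -4
n2.1.1 (Gita): min(-7, 7) = -7
n2.1.2 (Gita): min(-14, -12, 1) = -14
n2.1.3 (Gita): min(14, -13, -15) = -15
n2.1.4 (Gita): min(-17, -7, -16) = -17
n2.1 (Jamal): max(-7, -14, -15, -17) = -7
n2.2.1 (Gita): min(-13, -19) = -19
n2.2.2 (Gita): min(16, -8, -17) = -17
n2.2 (Jamal): max(-19, -17) = -17
n2 (Gita): min(-7, -17) = -17
root (Jamal): max(-4, -17) = -4
At root, Jamal picks n1 (highest: -4).
At n1, Gita picks n1.1 (lowest: -4).
At n1.1, Jamal picks n1.1.2 (highest: -4).
At n1.1.2, Gita picks n1.1.2.4 (lowest: -4).
Terminal value -4.

root -> n1 -> n1.1 -> n1.1.2 -> n1.1.2.4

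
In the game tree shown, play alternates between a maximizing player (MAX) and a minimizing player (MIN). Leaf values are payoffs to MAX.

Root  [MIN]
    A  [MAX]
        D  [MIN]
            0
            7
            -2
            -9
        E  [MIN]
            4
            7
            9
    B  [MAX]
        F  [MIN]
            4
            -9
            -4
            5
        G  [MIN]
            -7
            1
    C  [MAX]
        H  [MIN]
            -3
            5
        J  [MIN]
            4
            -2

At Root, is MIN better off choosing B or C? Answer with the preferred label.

B

F (MIN): min(4, -9, -4, 5) = -9
G (MIN): min(-7, 1) = -7
B (MAX): max(-9, -7) = -7
H (MIN): min(-3, 5) = -3
J (MIN): min(4, -2) = -2
C (MAX): max(-3, -2) = -2
MIN prefers the lower value; B=-7, C=-2. B is better since -7 < -2.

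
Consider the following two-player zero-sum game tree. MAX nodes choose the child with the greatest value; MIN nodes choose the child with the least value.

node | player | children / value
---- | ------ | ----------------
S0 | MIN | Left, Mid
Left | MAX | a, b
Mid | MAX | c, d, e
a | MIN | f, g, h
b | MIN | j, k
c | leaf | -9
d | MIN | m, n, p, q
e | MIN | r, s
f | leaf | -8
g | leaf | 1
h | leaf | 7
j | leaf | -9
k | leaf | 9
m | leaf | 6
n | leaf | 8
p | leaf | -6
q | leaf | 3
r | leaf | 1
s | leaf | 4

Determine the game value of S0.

a (MIN): min(-8, 1, 7) = -8
b (MIN): min(-9, 9) = -9
Left (MAX): max(-8, -9) = -8
d (MIN): min(6, 8, -6, 3) = -6
e (MIN): min(1, 4) = 1
Mid (MAX): max(-9, -6, 1) = 1
S0 (MIN): min(-8, 1) = -8

-8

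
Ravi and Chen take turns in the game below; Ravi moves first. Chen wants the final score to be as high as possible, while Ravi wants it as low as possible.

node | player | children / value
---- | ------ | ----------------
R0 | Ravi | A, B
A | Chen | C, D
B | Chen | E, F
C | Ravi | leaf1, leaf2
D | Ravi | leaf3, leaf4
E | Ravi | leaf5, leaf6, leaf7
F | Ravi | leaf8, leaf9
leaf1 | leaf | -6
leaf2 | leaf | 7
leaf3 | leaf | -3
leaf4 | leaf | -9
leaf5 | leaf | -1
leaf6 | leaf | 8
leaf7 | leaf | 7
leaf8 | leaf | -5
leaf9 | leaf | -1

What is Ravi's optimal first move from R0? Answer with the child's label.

C (Ravi): min(-6, 7) = -6
D (Ravi): min(-3, -9) = -9
A (Chen): max(-6, -9) = -6
E (Ravi): min(-1, 8, 7) = -1
F (Ravi): min(-5, -1) = -5
B (Chen): max(-1, -5) = -1
R0 (Ravi): min(-6, -1) = -6
Ravi at R0 wants the lowest of {A=-6, B=-1}, so chooses A.

A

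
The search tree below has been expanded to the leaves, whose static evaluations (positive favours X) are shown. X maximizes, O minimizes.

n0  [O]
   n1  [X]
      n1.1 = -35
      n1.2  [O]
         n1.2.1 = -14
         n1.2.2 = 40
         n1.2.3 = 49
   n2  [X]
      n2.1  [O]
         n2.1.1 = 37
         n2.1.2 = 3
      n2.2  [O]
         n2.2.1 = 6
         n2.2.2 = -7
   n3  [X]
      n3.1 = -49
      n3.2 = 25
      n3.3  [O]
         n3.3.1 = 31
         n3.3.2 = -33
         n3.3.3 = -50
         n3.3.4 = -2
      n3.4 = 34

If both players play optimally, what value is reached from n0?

-14

n1.2 (O): min(-14, 40, 49) = -14
n1 (X): max(-35, -14) = -14
n2.1 (O): min(37, 3) = 3
n2.2 (O): min(6, -7) = -7
n2 (X): max(3, -7) = 3
n3.3 (O): min(31, -33, -50, -2) = -50
n3 (X): max(-49, 25, -50, 34) = 34
n0 (O): min(-14, 3, 34) = -14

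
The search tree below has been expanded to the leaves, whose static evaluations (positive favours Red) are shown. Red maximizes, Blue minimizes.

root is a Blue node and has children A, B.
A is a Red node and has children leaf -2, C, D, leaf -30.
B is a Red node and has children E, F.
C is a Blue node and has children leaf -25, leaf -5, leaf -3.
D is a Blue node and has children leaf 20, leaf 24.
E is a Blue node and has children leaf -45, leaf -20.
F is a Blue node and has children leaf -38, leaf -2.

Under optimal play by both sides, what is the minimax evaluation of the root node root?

-38

C (Blue): min(-25, -5, -3) = -25
D (Blue): min(20, 24) = 20
A (Red): max(-2, -25, 20, -30) = 20
E (Blue): min(-45, -20) = -45
F (Blue): min(-38, -2) = -38
B (Red): max(-45, -38) = -38
root (Blue): min(20, -38) = -38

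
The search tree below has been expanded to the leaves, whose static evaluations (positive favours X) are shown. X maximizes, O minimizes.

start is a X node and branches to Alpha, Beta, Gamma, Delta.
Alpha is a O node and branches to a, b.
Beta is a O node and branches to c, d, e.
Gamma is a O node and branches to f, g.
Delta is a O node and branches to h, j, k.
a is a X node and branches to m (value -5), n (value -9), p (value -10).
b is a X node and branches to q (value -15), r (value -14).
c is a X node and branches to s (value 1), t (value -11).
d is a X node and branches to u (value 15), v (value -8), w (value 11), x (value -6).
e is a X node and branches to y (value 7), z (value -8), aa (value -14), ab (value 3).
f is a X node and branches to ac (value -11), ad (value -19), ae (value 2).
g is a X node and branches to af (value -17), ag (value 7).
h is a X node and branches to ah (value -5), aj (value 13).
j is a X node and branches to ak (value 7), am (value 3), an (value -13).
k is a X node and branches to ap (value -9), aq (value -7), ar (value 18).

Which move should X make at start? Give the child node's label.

a (X): max(-5, -9, -10) = -5
b (X): max(-15, -14) = -14
Alpha (O): min(-5, -14) = -14
c (X): max(1, -11) = 1
d (X): max(15, -8, 11, -6) = 15
e (X): max(7, -8, -14, 3) = 7
Beta (O): min(1, 15, 7) = 1
f (X): max(-11, -19, 2) = 2
g (X): max(-17, 7) = 7
Gamma (O): min(2, 7) = 2
h (X): max(-5, 13) = 13
j (X): max(7, 3, -13) = 7
k (X): max(-9, -7, 18) = 18
Delta (O): min(13, 7, 18) = 7
start (X): max(-14, 1, 2, 7) = 7
X at start wants the highest of {Alpha=-14, Beta=1, Gamma=2, Delta=7}, so chooses Delta.

Delta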